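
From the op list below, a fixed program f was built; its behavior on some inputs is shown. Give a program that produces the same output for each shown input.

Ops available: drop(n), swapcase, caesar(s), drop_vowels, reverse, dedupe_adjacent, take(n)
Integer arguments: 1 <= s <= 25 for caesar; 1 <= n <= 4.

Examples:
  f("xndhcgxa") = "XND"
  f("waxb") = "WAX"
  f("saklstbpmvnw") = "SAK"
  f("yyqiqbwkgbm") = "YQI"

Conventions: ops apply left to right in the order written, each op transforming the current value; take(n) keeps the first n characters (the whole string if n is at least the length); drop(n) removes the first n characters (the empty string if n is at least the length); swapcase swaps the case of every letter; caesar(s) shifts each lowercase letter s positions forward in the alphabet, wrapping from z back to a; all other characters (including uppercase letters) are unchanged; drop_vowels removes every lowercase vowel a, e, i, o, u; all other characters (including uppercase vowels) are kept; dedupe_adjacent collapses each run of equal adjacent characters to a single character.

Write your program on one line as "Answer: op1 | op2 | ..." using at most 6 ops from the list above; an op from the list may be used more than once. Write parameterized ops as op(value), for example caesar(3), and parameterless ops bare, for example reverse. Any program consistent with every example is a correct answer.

caesar(2) | dedupe_adjacent | caesar(24) | take(4) | take(3) | swapcase

Check, running the answer program on each example:
  "xndhcgxa" -> "zpfjeizc" -> "zpfjeizc" -> "xndhcgxa" -> "xndh" -> "xnd" -> "XND"
  "waxb" -> "yczd" -> "yczd" -> "waxb" -> "waxb" -> "wax" -> "WAX"
  "saklstbpmvnw" -> "ucmnuvdroxpy" -> "ucmnuvdroxpy" -> "saklstbpmvnw" -> "sakl" -> "sak" -> "SAK"
  "yyqiqbwkgbm" -> "aasksdymido" -> "asksdymido" -> "yqiqbwkgbm" -> "yqiq" -> "yqi" -> "YQI"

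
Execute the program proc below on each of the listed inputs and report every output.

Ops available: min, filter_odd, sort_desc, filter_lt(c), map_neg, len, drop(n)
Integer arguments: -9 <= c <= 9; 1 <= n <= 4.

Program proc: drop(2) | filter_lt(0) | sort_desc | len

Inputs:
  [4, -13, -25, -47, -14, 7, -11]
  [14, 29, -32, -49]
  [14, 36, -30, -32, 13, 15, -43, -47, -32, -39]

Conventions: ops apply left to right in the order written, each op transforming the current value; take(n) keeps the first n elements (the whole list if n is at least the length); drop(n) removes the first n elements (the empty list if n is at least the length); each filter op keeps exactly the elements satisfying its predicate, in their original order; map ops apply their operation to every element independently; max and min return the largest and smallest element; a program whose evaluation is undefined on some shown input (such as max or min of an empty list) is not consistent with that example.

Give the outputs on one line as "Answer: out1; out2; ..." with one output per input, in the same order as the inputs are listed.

4; 2; 6

Execution, op by op:
  [4, -13, -25, -47, -14, 7, -11] -> [-25, -47, -14, 7, -11] -> [-25, -47, -14, -11] -> [-11, -14, -25, -47] -> 4
  [14, 29, -32, -49] -> [-32, -49] -> [-32, -49] -> [-32, -49] -> 2
  [14, 36, -30, -32, 13, 15, -43, -47, -32, -39] -> [-30, -32, 13, 15, -43, -47, -32, -39] -> [-30, -32, -43, -47, -32, -39] -> [-30, -32, -32, -39, -43, -47] -> 6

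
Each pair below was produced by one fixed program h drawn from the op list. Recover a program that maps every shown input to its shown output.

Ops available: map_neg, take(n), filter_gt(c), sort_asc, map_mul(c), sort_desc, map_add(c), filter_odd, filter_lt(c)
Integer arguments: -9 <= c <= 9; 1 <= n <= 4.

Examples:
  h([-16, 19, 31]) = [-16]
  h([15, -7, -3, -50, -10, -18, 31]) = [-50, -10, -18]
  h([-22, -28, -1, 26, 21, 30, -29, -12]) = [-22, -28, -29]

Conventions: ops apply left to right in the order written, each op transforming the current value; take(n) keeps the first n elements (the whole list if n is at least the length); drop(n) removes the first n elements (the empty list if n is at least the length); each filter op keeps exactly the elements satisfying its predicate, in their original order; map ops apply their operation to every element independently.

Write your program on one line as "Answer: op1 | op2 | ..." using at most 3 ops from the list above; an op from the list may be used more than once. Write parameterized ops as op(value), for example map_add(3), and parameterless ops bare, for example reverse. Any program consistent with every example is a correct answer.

filter_lt(7) | filter_lt(-9) | take(3)

Check, running the answer program on each example:
  [-16, 19, 31] -> [-16] -> [-16] -> [-16]
  [15, -7, -3, -50, -10, -18, 31] -> [-7, -3, -50, -10, -18] -> [-50, -10, -18] -> [-50, -10, -18]
  [-22, -28, -1, 26, 21, 30, -29, -12] -> [-22, -28, -1, -29, -12] -> [-22, -28, -29, -12] -> [-22, -28, -29]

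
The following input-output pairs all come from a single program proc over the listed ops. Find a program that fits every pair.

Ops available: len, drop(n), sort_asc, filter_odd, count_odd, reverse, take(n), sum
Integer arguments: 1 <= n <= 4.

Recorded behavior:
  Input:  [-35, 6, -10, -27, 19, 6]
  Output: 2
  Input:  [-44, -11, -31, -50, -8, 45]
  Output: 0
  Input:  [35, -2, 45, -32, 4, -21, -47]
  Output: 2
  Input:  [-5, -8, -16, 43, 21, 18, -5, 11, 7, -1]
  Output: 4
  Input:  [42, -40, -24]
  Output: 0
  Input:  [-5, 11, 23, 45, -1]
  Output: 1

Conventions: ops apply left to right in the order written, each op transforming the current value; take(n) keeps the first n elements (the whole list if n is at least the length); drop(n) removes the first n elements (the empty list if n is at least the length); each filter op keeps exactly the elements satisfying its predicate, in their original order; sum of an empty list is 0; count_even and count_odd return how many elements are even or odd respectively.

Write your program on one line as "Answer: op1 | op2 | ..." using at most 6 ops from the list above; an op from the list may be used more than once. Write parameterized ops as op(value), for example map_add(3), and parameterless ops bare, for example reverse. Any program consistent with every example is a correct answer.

sort_asc | reverse | drop(3) | drop(1) | filter_odd | len

Check, running the answer program on each example:
  [-35, 6, -10, -27, 19, 6] -> [-35, -27, -10, 6, 6, 19] -> [19, 6, 6, -10, -27, -35] -> [-10, -27, -35] -> [-27, -35] -> [-27, -35] -> 2
  [-44, -11, -31, -50, -8, 45] -> [-50, -44, -31, -11, -8, 45] -> [45, -8, -11, -31, -44, -50] -> [-31, -44, -50] -> [-44, -50] -> [] -> 0
  [35, -2, 45, -32, 4, -21, -47] -> [-47, -32, -21, -2, 4, 35, 45] -> [45, 35, 4, -2, -21, -32, -47] -> [-2, -21, -32, -47] -> [-21, -32, -47] -> [-21, -47] -> 2
  [-5, -8, -16, 43, 21, 18, -5, 11, 7, -1] -> [-16, -8, -5, -5, -1, 7, 11, 18, 21, 43] -> [43, 21, 18, 11, 7, -1, -5, -5, -8, -16] -> [11, 7, -1, -5, -5, -8, -16] -> [7, -1, -5, -5, -8, -16] -> [7, -1, -5, -5] -> 4
  [42, -40, -24] -> [-40, -24, 42] -> [42, -24, -40] -> [] -> [] -> [] -> 0
  [-5, 11, 23, 45, -1] -> [-5, -1, 11, 23, 45] -> [45, 23, 11, -1, -5] -> [-1, -5] -> [-5] -> [-5] -> 1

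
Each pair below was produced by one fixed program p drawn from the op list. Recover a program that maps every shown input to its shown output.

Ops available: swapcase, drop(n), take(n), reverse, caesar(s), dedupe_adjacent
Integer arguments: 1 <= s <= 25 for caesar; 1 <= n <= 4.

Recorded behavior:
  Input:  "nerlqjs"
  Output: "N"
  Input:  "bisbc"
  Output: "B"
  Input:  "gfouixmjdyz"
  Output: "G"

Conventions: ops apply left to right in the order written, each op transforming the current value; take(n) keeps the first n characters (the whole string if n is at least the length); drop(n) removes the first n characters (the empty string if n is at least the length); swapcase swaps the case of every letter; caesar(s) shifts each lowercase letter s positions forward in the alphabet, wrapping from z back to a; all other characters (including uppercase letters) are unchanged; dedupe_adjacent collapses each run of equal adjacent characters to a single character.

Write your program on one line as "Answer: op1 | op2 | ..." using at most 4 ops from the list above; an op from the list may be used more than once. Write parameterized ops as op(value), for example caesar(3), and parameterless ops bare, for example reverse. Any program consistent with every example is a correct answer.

take(3) | reverse | swapcase | drop(2)

Check, running the answer program on each example:
  "nerlqjs" -> "ner" -> "ren" -> "REN" -> "N"
  "bisbc" -> "bis" -> "sib" -> "SIB" -> "B"
  "gfouixmjdyz" -> "gfo" -> "ofg" -> "OFG" -> "G"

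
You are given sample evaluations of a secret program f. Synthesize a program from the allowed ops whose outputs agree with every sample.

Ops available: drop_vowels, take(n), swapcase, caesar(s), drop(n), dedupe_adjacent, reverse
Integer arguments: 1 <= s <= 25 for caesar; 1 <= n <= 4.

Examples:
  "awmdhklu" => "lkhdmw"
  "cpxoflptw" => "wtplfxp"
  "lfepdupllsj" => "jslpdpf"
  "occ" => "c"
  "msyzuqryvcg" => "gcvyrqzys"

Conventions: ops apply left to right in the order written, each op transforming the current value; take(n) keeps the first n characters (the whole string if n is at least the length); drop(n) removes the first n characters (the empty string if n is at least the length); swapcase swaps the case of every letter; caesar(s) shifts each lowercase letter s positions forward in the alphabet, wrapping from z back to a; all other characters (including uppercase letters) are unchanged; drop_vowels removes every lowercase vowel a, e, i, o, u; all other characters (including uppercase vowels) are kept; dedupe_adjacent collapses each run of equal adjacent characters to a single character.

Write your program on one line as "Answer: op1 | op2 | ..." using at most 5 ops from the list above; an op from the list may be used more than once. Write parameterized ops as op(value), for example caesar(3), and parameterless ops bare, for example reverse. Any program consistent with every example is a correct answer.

drop(1) | dedupe_adjacent | drop_vowels | reverse

Check, running the answer program on each example:
  "awmdhklu" -> "wmdhklu" -> "wmdhklu" -> "wmdhkl" -> "lkhdmw"
  "cpxoflptw" -> "pxoflptw" -> "pxoflptw" -> "pxflptw" -> "wtplfxp"
  "lfepdupllsj" -> "fepdupllsj" -> "fepduplsj" -> "fpdplsj" -> "jslpdpf"
  "occ" -> "cc" -> "c" -> "c" -> "c"
  "msyzuqryvcg" -> "syzuqryvcg" -> "syzuqryvcg" -> "syzqryvcg" -> "gcvyrqzys"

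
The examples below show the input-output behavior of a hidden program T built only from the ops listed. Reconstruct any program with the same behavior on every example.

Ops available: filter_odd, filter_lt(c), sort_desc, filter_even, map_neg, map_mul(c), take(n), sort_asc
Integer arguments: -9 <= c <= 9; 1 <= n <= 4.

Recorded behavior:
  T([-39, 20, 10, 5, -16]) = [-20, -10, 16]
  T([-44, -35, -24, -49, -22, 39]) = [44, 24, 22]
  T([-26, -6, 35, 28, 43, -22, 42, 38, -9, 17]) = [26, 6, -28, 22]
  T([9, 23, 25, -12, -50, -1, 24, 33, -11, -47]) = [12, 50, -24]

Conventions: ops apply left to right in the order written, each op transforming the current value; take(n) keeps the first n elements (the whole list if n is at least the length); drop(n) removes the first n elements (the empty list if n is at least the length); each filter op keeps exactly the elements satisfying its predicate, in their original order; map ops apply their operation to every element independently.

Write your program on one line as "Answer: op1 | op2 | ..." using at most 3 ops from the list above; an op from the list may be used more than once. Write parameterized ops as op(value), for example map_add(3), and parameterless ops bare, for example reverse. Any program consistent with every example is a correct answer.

filter_even | map_neg | take(4)

Check, running the answer program on each example:
  [-39, 20, 10, 5, -16] -> [20, 10, -16] -> [-20, -10, 16] -> [-20, -10, 16]
  [-44, -35, -24, -49, -22, 39] -> [-44, -24, -22] -> [44, 24, 22] -> [44, 24, 22]
  [-26, -6, 35, 28, 43, -22, 42, 38, -9, 17] -> [-26, -6, 28, -22, 42, 38] -> [26, 6, -28, 22, -42, -38] -> [26, 6, -28, 22]
  [9, 23, 25, -12, -50, -1, 24, 33, -11, -47] -> [-12, -50, 24] -> [12, 50, -24] -> [12, 50, -24]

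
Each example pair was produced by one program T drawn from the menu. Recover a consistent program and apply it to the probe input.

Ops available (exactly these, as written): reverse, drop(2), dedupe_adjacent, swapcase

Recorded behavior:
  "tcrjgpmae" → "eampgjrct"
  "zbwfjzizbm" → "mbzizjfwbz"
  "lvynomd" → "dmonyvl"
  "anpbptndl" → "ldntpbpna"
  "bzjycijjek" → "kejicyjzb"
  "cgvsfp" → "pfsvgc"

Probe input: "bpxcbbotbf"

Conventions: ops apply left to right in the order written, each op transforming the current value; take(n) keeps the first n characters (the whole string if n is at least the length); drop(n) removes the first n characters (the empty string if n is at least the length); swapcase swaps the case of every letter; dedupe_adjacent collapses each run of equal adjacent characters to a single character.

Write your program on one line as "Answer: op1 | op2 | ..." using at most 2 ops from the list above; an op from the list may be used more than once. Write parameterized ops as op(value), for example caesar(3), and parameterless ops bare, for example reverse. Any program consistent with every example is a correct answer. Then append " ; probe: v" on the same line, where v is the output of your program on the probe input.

dedupe_adjacent | reverse ; probe: "fbtobcxpb"

Check, running the answer program on each example:
  "tcrjgpmae" -> "tcrjgpmae" -> "eampgjrct"
  "zbwfjzizbm" -> "zbwfjzizbm" -> "mbzizjfwbz"
  "lvynomd" -> "lvynomd" -> "dmonyvl"
  "anpbptndl" -> "anpbptndl" -> "ldntpbpna"
  "bzjycijjek" -> "bzjycijek" -> "kejicyjzb"
  "cgvsfp" -> "cgvsfp" -> "pfsvgc"
  probe: "bpxcbbotbf" -> "bpxcbotbf" -> "fbtobcxpb"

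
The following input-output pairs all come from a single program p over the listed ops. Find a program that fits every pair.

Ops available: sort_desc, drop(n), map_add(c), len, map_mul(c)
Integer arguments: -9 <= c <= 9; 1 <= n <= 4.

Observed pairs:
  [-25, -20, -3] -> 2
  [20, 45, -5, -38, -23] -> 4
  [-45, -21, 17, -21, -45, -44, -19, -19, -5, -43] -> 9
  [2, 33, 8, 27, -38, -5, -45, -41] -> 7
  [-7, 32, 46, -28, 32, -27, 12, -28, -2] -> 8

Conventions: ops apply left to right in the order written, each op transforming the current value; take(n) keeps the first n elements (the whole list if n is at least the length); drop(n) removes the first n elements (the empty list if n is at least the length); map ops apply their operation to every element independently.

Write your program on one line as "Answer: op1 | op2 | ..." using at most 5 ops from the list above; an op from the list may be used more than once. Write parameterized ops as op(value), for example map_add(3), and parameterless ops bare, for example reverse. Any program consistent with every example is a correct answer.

map_mul(5) | map_mul(8) | map_mul(4) | drop(1) | len

Check, running the answer program on each example:
  [-25, -20, -3] -> [-125, -100, -15] -> [-1000, -800, -120] -> [-4000, -3200, -480] -> [-3200, -480] -> 2
  [20, 45, -5, -38, -23] -> [100, 225, -25, -190, -115] -> [800, 1800, -200, -1520, -920] -> [3200, 7200, -800, -6080, -3680] -> [7200, -800, -6080, -3680] -> 4
  [-45, -21, 17, -21, -45, -44, -19, -19, -5, -43] -> [-225, -105, 85, -105, -225, -220, -95, -95, -25, -215] -> [-1800, -840, 680, -840, -1800, -1760, -760, -760, -200, -1720] -> [-7200, -3360, 2720, -3360, -7200, -7040, -3040, -3040, -800, -6880] -> [-3360, 2720, -3360, -7200, -7040, -3040, -3040, -800, -6880] -> 9
  [2, 33, 8, 27, -38, -5, -45, -41] -> [10, 165, 40, 135, -190, -25, -225, -205] -> [80, 1320, 320, 1080, -1520, -200, -1800, -1640] -> [320, 5280, 1280, 4320, -6080, -800, -7200, -6560] -> [5280, 1280, 4320, -6080, -800, -7200, -6560] -> 7
  [-7, 32, 46, -28, 32, -27, 12, -28, -2] -> [-35, 160, 230, -140, 160, -135, 60, -140, -10] -> [-280, 1280, 1840, -1120, 1280, -1080, 480, -1120, -80] -> [-1120, 5120, 7360, -4480, 5120, -4320, 1920, -4480, -320] -> [5120, 7360, -4480, 5120, -4320, 1920, -4480, -320] -> 8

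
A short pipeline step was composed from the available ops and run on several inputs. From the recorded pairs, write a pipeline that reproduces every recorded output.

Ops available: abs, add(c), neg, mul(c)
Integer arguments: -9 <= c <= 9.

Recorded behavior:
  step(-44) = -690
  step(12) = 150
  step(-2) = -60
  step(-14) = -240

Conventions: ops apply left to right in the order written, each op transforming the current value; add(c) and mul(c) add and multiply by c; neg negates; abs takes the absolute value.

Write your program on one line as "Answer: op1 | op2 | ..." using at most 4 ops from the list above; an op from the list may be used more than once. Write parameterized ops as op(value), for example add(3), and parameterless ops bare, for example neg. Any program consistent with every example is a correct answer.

add(-2) | mul(3) | mul(5)

Check, running the answer program on each example:
  -44 -> -46 -> -138 -> -690
  12 -> 10 -> 30 -> 150
  -2 -> -4 -> -12 -> -60
  -14 -> -16 -> -48 -> -240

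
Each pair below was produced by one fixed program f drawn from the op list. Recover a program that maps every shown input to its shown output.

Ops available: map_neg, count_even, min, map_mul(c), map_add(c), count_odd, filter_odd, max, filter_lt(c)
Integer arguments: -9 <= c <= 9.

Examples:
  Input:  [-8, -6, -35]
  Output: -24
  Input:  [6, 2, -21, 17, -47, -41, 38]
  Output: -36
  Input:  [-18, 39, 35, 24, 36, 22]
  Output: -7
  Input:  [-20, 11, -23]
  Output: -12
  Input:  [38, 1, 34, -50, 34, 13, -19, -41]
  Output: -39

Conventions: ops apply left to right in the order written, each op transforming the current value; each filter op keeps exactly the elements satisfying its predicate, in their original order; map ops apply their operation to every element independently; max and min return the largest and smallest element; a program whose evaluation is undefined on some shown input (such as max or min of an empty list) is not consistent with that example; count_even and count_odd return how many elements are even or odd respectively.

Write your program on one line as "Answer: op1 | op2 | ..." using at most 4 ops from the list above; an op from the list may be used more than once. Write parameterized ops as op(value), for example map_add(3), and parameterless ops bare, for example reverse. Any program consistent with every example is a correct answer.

map_add(8) | filter_lt(4) | map_add(3) | min

Check, running the answer program on each example:
  [-8, -6, -35] -> [0, 2, -27] -> [0, 2, -27] -> [3, 5, -24] -> -24
  [6, 2, -21, 17, -47, -41, 38] -> [14, 10, -13, 25, -39, -33, 46] -> [-13, -39, -33] -> [-10, -36, -30] -> -36
  [-18, 39, 35, 24, 36, 22] -> [-10, 47, 43, 32, 44, 30] -> [-10] -> [-7] -> -7
  [-20, 11, -23] -> [-12, 19, -15] -> [-12, -15] -> [-9, -12] -> -12
  [38, 1, 34, -50, 34, 13, -19, -41] -> [46, 9, 42, -42, 42, 21, -11, -33] -> [-42, -11, -33] -> [-39, -8, -30] -> -39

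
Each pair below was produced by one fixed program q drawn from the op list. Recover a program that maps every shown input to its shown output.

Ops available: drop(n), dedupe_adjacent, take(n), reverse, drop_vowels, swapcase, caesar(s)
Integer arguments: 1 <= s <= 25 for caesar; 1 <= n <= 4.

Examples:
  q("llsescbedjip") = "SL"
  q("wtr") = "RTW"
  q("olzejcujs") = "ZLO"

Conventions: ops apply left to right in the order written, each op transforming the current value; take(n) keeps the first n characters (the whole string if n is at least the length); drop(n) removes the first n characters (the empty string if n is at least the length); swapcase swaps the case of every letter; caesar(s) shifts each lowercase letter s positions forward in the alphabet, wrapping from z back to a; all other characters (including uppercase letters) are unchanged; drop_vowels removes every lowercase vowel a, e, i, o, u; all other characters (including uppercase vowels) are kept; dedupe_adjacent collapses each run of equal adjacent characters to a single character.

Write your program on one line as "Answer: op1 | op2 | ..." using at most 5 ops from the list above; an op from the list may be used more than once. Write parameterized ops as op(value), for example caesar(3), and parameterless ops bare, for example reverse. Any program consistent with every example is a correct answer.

swapcase | take(3) | reverse | dedupe_adjacent

Check, running the answer program on each example:
  "llsescbedjip" -> "LLSESCBEDJIP" -> "LLS" -> "SLL" -> "SL"
  "wtr" -> "WTR" -> "WTR" -> "RTW" -> "RTW"
  "olzejcujs" -> "OLZEJCUJS" -> "OLZ" -> "ZLO" -> "ZLO"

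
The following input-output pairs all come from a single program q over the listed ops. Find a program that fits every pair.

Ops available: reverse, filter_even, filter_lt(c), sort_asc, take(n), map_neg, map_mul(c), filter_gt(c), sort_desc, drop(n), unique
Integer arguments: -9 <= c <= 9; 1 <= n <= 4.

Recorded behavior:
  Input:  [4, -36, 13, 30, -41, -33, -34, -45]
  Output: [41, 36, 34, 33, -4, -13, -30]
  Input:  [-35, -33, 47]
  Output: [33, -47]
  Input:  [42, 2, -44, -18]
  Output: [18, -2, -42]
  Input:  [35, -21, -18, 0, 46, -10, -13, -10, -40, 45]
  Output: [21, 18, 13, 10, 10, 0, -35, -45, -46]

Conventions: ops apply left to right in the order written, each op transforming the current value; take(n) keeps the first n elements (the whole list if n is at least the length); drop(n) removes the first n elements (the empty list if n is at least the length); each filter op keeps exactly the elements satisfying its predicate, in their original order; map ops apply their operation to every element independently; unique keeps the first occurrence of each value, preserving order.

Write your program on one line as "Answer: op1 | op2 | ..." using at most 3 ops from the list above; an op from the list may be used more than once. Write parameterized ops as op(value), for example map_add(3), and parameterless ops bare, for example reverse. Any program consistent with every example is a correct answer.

sort_asc | map_neg | drop(1)

Check, running the answer program on each example:
  [4, -36, 13, 30, -41, -33, -34, -45] -> [-45, -41, -36, -34, -33, 4, 13, 30] -> [45, 41, 36, 34, 33, -4, -13, -30] -> [41, 36, 34, 33, -4, -13, -30]
  [-35, -33, 47] -> [-35, -33, 47] -> [35, 33, -47] -> [33, -47]
  [42, 2, -44, -18] -> [-44, -18, 2, 42] -> [44, 18, -2, -42] -> [18, -2, -42]
  [35, -21, -18, 0, 46, -10, -13, -10, -40, 45] -> [-40, -21, -18, -13, -10, -10, 0, 35, 45, 46] -> [40, 21, 18, 13, 10, 10, 0, -35, -45, -46] -> [21, 18, 13, 10, 10, 0, -35, -45, -46]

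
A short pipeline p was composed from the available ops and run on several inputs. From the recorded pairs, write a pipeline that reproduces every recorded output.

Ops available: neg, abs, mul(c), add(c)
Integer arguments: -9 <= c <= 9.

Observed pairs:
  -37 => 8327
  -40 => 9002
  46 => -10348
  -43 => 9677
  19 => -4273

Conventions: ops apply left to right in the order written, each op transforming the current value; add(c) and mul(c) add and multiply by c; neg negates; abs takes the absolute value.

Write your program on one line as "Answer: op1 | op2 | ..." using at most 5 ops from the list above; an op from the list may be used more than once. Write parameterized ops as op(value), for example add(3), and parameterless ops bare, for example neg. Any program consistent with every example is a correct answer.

mul(5) | mul(5) | mul(-9) | add(2)

Check, running the answer program on each example:
  -37 -> -185 -> -925 -> 8325 -> 8327
  -40 -> -200 -> -1000 -> 9000 -> 9002
  46 -> 230 -> 1150 -> -10350 -> -10348
  -43 -> -215 -> -1075 -> 9675 -> 9677
  19 -> 95 -> 475 -> -4275 -> -4273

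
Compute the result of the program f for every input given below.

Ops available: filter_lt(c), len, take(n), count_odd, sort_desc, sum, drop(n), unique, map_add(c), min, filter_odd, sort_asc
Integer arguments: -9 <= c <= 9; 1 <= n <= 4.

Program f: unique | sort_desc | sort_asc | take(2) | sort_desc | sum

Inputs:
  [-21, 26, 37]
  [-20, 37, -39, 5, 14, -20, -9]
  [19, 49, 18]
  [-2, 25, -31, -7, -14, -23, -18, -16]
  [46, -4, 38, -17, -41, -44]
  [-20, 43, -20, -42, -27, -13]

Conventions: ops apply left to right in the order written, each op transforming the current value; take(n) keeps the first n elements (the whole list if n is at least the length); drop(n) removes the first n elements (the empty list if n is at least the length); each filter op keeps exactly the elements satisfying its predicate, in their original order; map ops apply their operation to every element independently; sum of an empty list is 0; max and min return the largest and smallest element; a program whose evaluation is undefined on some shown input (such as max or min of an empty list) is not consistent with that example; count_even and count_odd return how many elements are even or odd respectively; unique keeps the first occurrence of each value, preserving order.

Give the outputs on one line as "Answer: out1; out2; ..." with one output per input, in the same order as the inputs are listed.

Execution, op by op:
  [-21, 26, 37] -> [-21, 26, 37] -> [37, 26, -21] -> [-21, 26, 37] -> [-21, 26] -> [26, -21] -> 5
  [-20, 37, -39, 5, 14, -20, -9] -> [-20, 37, -39, 5, 14, -9] -> [37, 14, 5, -9, -20, -39] -> [-39, -20, -9, 5, 14, 37] -> [-39, -20] -> [-20, -39] -> -59
  [19, 49, 18] -> [19, 49, 18] -> [49, 19, 18] -> [18, 19, 49] -> [18, 19] -> [19, 18] -> 37
  [-2, 25, -31, -7, -14, -23, -18, -16] -> [-2, 25, -31, -7, -14, -23, -18, -16] -> [25, -2, -7, -14, -16, -18, -23, -31] -> [-31, -23, -18, -16, -14, -7, -2, 25] -> [-31, -23] -> [-23, -31] -> -54
  [46, -4, 38, -17, -41, -44] -> [46, -4, 38, -17, -41, -44] -> [46, 38, -4, -17, -41, -44] -> [-44, -41, -17, -4, 38, 46] -> [-44, -41] -> [-41, -44] -> -85
  [-20, 43, -20, -42, -27, -13] -> [-20, 43, -42, -27, -13] -> [43, -13, -20, -27, -42] -> [-42, -27, -20, -13, 43] -> [-42, -27] -> [-27, -42] -> -69

5; -59; 37; -54; -85; -69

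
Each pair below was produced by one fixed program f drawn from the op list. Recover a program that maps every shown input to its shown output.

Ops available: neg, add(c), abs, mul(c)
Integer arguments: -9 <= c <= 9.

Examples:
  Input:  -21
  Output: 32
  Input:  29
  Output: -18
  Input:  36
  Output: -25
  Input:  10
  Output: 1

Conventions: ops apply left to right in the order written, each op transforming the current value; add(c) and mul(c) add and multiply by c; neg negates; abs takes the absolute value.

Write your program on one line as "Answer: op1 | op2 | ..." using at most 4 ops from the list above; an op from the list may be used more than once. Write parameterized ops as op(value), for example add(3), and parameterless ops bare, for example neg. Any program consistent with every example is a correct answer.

add(-8) | add(-8) | neg | add(-5)

Check, running the answer program on each example:
  -21 -> -29 -> -37 -> 37 -> 32
  29 -> 21 -> 13 -> -13 -> -18
  36 -> 28 -> 20 -> -20 -> -25
  10 -> 2 -> -6 -> 6 -> 1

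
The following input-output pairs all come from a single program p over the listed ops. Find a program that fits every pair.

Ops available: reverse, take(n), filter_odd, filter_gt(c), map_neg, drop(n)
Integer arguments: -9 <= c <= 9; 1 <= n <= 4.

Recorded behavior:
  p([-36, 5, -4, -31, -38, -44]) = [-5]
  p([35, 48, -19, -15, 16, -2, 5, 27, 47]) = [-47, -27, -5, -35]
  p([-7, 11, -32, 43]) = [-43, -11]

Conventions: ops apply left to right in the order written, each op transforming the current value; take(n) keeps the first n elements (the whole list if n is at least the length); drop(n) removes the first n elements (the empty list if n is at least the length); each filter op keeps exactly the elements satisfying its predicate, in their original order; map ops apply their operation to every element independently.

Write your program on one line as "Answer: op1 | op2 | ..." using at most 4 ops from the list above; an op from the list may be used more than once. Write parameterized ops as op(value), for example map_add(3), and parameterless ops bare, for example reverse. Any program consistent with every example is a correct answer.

reverse | filter_odd | filter_gt(-5) | map_neg

Check, running the answer program on each example:
  [-36, 5, -4, -31, -38, -44] -> [-44, -38, -31, -4, 5, -36] -> [-31, 5] -> [5] -> [-5]
  [35, 48, -19, -15, 16, -2, 5, 27, 47] -> [47, 27, 5, -2, 16, -15, -19, 48, 35] -> [47, 27, 5, -15, -19, 35] -> [47, 27, 5, 35] -> [-47, -27, -5, -35]
  [-7, 11, -32, 43] -> [43, -32, 11, -7] -> [43, 11, -7] -> [43, 11] -> [-43, -11]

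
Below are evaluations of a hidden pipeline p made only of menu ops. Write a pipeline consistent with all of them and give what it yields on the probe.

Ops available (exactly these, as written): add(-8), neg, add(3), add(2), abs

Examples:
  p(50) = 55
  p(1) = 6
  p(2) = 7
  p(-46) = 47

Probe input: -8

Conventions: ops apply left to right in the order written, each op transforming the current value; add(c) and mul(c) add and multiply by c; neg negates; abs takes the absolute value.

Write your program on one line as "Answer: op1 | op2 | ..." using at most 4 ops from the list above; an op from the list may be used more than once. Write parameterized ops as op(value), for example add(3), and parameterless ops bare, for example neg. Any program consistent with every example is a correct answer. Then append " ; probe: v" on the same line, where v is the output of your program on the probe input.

add(2) | abs | add(3) ; probe: 9

Check, running the answer program on each example:
  50 -> 52 -> 52 -> 55
  1 -> 3 -> 3 -> 6
  2 -> 4 -> 4 -> 7
  -46 -> -44 -> 44 -> 47
  probe: -8 -> -6 -> 6 -> 9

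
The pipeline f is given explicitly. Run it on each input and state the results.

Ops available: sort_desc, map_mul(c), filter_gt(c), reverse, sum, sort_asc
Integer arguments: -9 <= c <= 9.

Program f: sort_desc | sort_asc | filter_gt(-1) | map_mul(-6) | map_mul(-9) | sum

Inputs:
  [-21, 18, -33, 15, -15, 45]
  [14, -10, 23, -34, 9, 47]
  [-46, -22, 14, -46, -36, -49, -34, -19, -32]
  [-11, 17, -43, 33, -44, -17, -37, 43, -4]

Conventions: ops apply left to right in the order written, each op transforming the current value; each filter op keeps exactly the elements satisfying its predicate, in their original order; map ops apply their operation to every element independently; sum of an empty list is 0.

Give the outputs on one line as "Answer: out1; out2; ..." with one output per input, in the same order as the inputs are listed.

Execution, op by op:
  [-21, 18, -33, 15, -15, 45] -> [45, 18, 15, -15, -21, -33] -> [-33, -21, -15, 15, 18, 45] -> [15, 18, 45] -> [-90, -108, -270] -> [810, 972, 2430] -> 4212
  [14, -10, 23, -34, 9, 47] -> [47, 23, 14, 9, -10, -34] -> [-34, -10, 9, 14, 23, 47] -> [9, 14, 23, 47] -> [-54, -84, -138, -282] -> [486, 756, 1242, 2538] -> 5022
  [-46, -22, 14, -46, -36, -49, -34, -19, -32] -> [14, -19, -22, -32, -34, -36, -46, -46, -49] -> [-49, -46, -46, -36, -34, -32, -22, -19, 14] -> [14] -> [-84] -> [756] -> 756
  [-11, 17, -43, 33, -44, -17, -37, 43, -4] -> [43, 33, 17, -4, -11, -17, -37, -43, -44] -> [-44, -43, -37, -17, -11, -4, 17, 33, 43] -> [17, 33, 43] -> [-102, -198, -258] -> [918, 1782, 2322] -> 5022

4212; 5022; 756; 5022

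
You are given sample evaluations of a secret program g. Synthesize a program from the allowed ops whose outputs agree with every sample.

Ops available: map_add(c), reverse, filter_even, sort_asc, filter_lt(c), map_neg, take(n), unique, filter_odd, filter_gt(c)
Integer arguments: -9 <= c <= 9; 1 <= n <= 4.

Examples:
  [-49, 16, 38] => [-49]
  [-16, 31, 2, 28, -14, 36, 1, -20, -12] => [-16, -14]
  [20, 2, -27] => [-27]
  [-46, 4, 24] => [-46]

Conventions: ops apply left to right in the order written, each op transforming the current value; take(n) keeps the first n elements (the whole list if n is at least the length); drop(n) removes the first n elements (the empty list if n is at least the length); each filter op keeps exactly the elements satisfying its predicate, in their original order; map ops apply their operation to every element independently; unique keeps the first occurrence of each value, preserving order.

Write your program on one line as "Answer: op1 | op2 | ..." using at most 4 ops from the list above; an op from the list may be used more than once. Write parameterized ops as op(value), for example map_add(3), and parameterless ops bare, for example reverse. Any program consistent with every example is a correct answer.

filter_lt(7) | filter_lt(-8) | take(2)

Check, running the answer program on each example:
  [-49, 16, 38] -> [-49] -> [-49] -> [-49]
  [-16, 31, 2, 28, -14, 36, 1, -20, -12] -> [-16, 2, -14, 1, -20, -12] -> [-16, -14, -20, -12] -> [-16, -14]
  [20, 2, -27] -> [2, -27] -> [-27] -> [-27]
  [-46, 4, 24] -> [-46, 4] -> [-46] -> [-46]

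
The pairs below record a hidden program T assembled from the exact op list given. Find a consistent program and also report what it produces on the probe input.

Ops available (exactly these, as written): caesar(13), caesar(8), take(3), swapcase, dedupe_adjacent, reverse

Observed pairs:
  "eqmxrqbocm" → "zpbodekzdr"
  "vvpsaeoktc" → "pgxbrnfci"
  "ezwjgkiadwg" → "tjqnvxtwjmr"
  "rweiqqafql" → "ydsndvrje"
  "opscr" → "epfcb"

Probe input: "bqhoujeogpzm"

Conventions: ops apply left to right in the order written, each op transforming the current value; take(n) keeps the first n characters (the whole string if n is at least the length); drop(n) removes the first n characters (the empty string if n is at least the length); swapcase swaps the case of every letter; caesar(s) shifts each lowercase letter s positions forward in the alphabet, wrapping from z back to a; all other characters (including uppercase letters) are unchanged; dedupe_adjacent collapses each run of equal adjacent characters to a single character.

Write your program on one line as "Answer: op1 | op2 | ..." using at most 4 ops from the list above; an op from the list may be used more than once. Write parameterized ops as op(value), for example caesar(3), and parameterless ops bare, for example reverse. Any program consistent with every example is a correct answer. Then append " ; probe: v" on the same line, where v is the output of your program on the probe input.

dedupe_adjacent | reverse | caesar(13) ; probe: "zmctbrwhbudo"

Check, running the answer program on each example:
  "eqmxrqbocm" -> "eqmxrqbocm" -> "mcobqrxmqe" -> "zpbodekzdr"
  "vvpsaeoktc" -> "vpsaeoktc" -> "ctkoeaspv" -> "pgxbrnfci"
  "ezwjgkiadwg" -> "ezwjgkiadwg" -> "gwdaikgjwze" -> "tjqnvxtwjmr"
  "rweiqqafql" -> "rweiqafql" -> "lqfaqiewr" -> "ydsndvrje"
  "opscr" -> "opscr" -> "rcspo" -> "epfcb"
  probe: "bqhoujeogpzm" -> "bqhoujeogpzm" -> "mzpgoejuohqb" -> "zmctbrwhbudo"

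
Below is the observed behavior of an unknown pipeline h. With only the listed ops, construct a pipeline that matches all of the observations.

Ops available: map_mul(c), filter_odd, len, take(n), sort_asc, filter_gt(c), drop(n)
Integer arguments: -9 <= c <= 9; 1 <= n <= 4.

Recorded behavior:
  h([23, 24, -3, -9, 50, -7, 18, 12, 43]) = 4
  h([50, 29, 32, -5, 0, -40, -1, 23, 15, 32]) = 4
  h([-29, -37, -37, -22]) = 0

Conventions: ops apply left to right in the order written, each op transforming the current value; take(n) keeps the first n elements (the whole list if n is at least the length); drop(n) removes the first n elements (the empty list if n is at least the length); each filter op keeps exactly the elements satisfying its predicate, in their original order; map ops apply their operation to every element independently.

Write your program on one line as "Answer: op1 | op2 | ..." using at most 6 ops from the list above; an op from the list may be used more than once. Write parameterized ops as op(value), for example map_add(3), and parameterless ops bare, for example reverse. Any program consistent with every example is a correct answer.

filter_gt(-8) | map_mul(8) | take(4) | map_mul(3) | len

Check, running the answer program on each example:
  [23, 24, -3, -9, 50, -7, 18, 12, 43] -> [23, 24, -3, 50, -7, 18, 12, 43] -> [184, 192, -24, 400, -56, 144, 96, 344] -> [184, 192, -24, 400] -> [552, 576, -72, 1200] -> 4
  [50, 29, 32, -5, 0, -40, -1, 23, 15, 32] -> [50, 29, 32, -5, 0, -1, 23, 15, 32] -> [400, 232, 256, -40, 0, -8, 184, 120, 256] -> [400, 232, 256, -40] -> [1200, 696, 768, -120] -> 4
  [-29, -37, -37, -22] -> [] -> [] -> [] -> [] -> 0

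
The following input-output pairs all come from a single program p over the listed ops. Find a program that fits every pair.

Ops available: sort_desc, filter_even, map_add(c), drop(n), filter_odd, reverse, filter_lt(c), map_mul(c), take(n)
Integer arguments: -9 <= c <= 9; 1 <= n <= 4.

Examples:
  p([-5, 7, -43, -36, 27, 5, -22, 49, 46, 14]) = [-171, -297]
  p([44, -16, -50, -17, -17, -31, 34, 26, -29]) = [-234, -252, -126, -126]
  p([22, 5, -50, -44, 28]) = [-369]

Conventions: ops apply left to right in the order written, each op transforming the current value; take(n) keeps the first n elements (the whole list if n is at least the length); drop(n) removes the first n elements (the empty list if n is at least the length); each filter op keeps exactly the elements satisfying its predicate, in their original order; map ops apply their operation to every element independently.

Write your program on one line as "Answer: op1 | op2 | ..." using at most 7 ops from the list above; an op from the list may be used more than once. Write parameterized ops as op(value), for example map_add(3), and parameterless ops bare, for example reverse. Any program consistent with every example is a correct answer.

drop(3) | map_add(3) | reverse | map_mul(3) | filter_lt(4) | map_mul(3)

Check, running the answer program on each example:
  [-5, 7, -43, -36, 27, 5, -22, 49, 46, 14] -> [-36, 27, 5, -22, 49, 46, 14] -> [-33, 30, 8, -19, 52, 49, 17] -> [17, 49, 52, -19, 8, 30, -33] -> [51, 147, 156, -57, 24, 90, -99] -> [-57, -99] -> [-171, -297]
  [44, -16, -50, -17, -17, -31, 34, 26, -29] -> [-17, -17, -31, 34, 26, -29] -> [-14, -14, -28, 37, 29, -26] -> [-26, 29, 37, -28, -14, -14] -> [-78, 87, 111, -84, -42, -42] -> [-78, -84, -42, -42] -> [-234, -252, -126, -126]
  [22, 5, -50, -44, 28] -> [-44, 28] -> [-41, 31] -> [31, -41] -> [93, -123] -> [-123] -> [-369]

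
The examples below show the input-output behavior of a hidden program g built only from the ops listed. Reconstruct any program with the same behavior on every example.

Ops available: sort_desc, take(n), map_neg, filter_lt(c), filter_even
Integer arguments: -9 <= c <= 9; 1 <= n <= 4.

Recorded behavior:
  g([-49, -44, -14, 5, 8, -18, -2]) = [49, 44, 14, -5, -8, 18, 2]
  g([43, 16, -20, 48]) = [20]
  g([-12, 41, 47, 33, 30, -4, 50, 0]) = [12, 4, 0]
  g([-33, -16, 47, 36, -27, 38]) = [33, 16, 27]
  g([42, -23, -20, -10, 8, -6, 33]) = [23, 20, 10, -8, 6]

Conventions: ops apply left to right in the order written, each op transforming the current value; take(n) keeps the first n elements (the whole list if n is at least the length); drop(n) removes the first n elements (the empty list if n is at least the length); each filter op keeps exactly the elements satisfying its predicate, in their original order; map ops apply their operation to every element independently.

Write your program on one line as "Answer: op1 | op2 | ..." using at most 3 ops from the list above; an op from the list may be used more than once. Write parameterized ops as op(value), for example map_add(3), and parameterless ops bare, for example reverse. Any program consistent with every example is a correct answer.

filter_lt(9) | map_neg

Check, running the answer program on each example:
  [-49, -44, -14, 5, 8, -18, -2] -> [-49, -44, -14, 5, 8, -18, -2] -> [49, 44, 14, -5, -8, 18, 2]
  [43, 16, -20, 48] -> [-20] -> [20]
  [-12, 41, 47, 33, 30, -4, 50, 0] -> [-12, -4, 0] -> [12, 4, 0]
  [-33, -16, 47, 36, -27, 38] -> [-33, -16, -27] -> [33, 16, 27]
  [42, -23, -20, -10, 8, -6, 33] -> [-23, -20, -10, 8, -6] -> [23, 20, 10, -8, 6]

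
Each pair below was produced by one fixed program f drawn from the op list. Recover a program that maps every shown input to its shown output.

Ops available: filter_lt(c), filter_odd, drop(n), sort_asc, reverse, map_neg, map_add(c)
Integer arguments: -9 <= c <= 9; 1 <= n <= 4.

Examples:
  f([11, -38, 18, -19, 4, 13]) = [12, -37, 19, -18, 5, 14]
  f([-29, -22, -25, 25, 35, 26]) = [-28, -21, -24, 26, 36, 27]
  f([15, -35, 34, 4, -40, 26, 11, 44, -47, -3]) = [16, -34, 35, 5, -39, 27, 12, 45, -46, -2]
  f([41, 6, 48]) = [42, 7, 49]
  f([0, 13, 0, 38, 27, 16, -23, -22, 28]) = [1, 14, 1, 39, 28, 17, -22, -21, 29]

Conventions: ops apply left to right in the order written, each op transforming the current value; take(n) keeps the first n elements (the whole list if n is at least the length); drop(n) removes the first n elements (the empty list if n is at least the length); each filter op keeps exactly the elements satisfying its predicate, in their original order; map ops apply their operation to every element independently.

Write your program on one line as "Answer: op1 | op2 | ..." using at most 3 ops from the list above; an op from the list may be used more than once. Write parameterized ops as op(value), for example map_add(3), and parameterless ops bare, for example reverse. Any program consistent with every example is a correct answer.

map_neg | map_add(-1) | map_neg

Check, running the answer program on each example:
  [11, -38, 18, -19, 4, 13] -> [-11, 38, -18, 19, -4, -13] -> [-12, 37, -19, 18, -5, -14] -> [12, -37, 19, -18, 5, 14]
  [-29, -22, -25, 25, 35, 26] -> [29, 22, 25, -25, -35, -26] -> [28, 21, 24, -26, -36, -27] -> [-28, -21, -24, 26, 36, 27]
  [15, -35, 34, 4, -40, 26, 11, 44, -47, -3] -> [-15, 35, -34, -4, 40, -26, -11, -44, 47, 3] -> [-16, 34, -35, -5, 39, -27, -12, -45, 46, 2] -> [16, -34, 35, 5, -39, 27, 12, 45, -46, -2]
  [41, 6, 48] -> [-41, -6, -48] -> [-42, -7, -49] -> [42, 7, 49]
  [0, 13, 0, 38, 27, 16, -23, -22, 28] -> [0, -13, 0, -38, -27, -16, 23, 22, -28] -> [-1, -14, -1, -39, -28, -17, 22, 21, -29] -> [1, 14, 1, 39, 28, 17, -22, -21, 29]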